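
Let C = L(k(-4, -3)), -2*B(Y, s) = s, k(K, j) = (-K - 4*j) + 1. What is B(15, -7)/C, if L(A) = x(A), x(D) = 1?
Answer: 7/2 ≈ 3.5000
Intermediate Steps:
k(K, j) = 1 - K - 4*j
B(Y, s) = -s/2
L(A) = 1
C = 1
B(15, -7)/C = -½*(-7)/1 = (7/2)*1 = 7/2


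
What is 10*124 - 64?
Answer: 1176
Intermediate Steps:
10*124 - 64 = 1240 - 64 = 1176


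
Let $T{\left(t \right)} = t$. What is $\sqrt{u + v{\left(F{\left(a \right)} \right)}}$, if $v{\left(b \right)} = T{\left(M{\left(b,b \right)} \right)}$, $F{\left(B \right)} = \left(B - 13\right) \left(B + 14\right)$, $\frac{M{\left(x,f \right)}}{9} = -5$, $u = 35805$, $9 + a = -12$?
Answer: $4 \sqrt{2235} \approx 189.1$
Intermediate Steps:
$a = -21$ ($a = -9 - 12 = -21$)
$M{\left(x,f \right)} = -45$ ($M{\left(x,f \right)} = 9 \left(-5\right) = -45$)
$F{\left(B \right)} = \left(-13 + B\right) \left(14 + B\right)$
$v{\left(b \right)} = -45$
$\sqrt{u + v{\left(F{\left(a \right)} \right)}} = \sqrt{35805 - 45} = \sqrt{35760} = 4 \sqrt{2235}$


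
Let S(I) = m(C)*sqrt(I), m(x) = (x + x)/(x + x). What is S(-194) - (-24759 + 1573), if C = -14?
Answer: 23186 + I*sqrt(194) ≈ 23186.0 + 13.928*I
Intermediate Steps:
m(x) = 1 (m(x) = (2*x)/((2*x)) = (2*x)*(1/(2*x)) = 1)
S(I) = sqrt(I) (S(I) = 1*sqrt(I) = sqrt(I))
S(-194) - (-24759 + 1573) = sqrt(-194) - (-24759 + 1573) = I*sqrt(194) - 1*(-23186) = I*sqrt(194) + 23186 = 23186 + I*sqrt(194)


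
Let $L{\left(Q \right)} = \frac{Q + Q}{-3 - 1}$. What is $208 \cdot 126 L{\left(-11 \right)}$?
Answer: $144144$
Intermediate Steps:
$L{\left(Q \right)} = - \frac{Q}{2}$ ($L{\left(Q \right)} = \frac{2 Q}{-4} = 2 Q \left(- \frac{1}{4}\right) = - \frac{Q}{2}$)
$208 \cdot 126 L{\left(-11 \right)} = 208 \cdot 126 \left(\left(- \frac{1}{2}\right) \left(-11\right)\right) = 26208 \cdot \frac{11}{2} = 144144$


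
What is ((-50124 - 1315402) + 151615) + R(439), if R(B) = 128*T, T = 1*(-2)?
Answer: -1214167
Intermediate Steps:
T = -2
R(B) = -256 (R(B) = 128*(-2) = -256)
((-50124 - 1315402) + 151615) + R(439) = ((-50124 - 1315402) + 151615) - 256 = (-1365526 + 151615) - 256 = -1213911 - 256 = -1214167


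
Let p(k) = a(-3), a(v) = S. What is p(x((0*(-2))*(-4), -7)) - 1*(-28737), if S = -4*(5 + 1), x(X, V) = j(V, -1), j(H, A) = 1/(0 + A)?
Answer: 28713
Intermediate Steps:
j(H, A) = 1/A
x(X, V) = -1 (x(X, V) = 1/(-1) = -1)
S = -24 (S = -4*6 = -24)
a(v) = -24
p(k) = -24
p(x((0*(-2))*(-4), -7)) - 1*(-28737) = -24 - 1*(-28737) = -24 + 28737 = 28713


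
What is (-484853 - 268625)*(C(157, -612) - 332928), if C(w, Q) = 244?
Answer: 250670074952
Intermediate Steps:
(-484853 - 268625)*(C(157, -612) - 332928) = (-484853 - 268625)*(244 - 332928) = -753478*(-332684) = 250670074952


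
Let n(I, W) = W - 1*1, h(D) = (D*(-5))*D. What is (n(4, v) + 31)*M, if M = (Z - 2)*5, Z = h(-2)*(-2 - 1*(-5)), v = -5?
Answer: -7750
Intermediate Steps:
h(D) = -5*D² (h(D) = (-5*D)*D = -5*D²)
Z = -60 (Z = (-5*(-2)²)*(-2 - 1*(-5)) = (-5*4)*(-2 + 5) = -20*3 = -60)
n(I, W) = -1 + W (n(I, W) = W - 1 = -1 + W)
M = -310 (M = (-60 - 2)*5 = -62*5 = -310)
(n(4, v) + 31)*M = ((-1 - 5) + 31)*(-310) = (-6 + 31)*(-310) = 25*(-310) = -7750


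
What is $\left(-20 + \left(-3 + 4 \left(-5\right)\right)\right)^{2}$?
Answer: $1849$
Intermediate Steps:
$\left(-20 + \left(-3 + 4 \left(-5\right)\right)\right)^{2} = \left(-20 - 23\right)^{2} = \left(-43\right)^{2} = 1849$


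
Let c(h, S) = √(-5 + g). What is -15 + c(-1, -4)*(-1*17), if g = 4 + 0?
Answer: -15 - 17*I ≈ -15.0 - 17.0*I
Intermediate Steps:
g = 4
c(h, S) = I (c(h, S) = √(-5 + 4) = √(-1) = I)
-15 + c(-1, -4)*(-1*17) = -15 + I*(-1*17) = -15 + I*(-17) = -15 - 17*I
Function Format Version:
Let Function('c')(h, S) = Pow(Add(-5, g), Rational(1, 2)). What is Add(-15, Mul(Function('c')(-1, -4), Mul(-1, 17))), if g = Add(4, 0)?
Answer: Add(-15, Mul(-17, I)) ≈ Add(-15.000, Mul(-17.000, I))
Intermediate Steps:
g = 4
Function('c')(h, S) = I (Function('c')(h, S) = Pow(Add(-5, 4), Rational(1, 2)) = Pow(-1, Rational(1, 2)) = I)
Add(-15, Mul(Function('c')(-1, -4), Mul(-1, 17))) = Add(-15, Mul(I, Mul(-1, 17))) = Add(-15, Mul(I, -17)) = Add(-15, Mul(-17, I))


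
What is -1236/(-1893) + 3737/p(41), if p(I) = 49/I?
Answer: 96700115/30919 ≈ 3127.5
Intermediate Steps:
-1236/(-1893) + 3737/p(41) = -1236/(-1893) + 3737/((49/41)) = -1236*(-1/1893) + 3737/((49*(1/41))) = 412/631 + 3737/(49/41) = 412/631 + 3737*(41/49) = 412/631 + 153217/49 = 96700115/30919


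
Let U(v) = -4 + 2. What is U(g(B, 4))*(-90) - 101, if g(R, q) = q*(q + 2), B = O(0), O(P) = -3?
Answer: 79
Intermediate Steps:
B = -3
g(R, q) = q*(2 + q)
U(v) = -2
U(g(B, 4))*(-90) - 101 = -2*(-90) - 101 = 180 - 101 = 79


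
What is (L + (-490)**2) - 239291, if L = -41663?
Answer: -40854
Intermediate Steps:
(L + (-490)**2) - 239291 = (-41663 + (-490)**2) - 239291 = (-41663 + 240100) - 239291 = 198437 - 239291 = -40854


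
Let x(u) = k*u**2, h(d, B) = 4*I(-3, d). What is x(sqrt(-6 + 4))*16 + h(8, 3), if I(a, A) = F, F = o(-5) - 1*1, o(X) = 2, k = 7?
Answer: -220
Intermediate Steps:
F = 1 (F = 2 - 1*1 = 2 - 1 = 1)
I(a, A) = 1
h(d, B) = 4 (h(d, B) = 4*1 = 4)
x(u) = 7*u**2
x(sqrt(-6 + 4))*16 + h(8, 3) = (7*(sqrt(-6 + 4))**2)*16 + 4 = (7*(sqrt(-2))**2)*16 + 4 = (7*(I*sqrt(2))**2)*16 + 4 = (7*(-2))*16 + 4 = -14*16 + 4 = -224 + 4 = -220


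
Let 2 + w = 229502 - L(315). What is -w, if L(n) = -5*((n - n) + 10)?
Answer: -229550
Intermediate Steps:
L(n) = -50 (L(n) = -5*(0 + 10) = -5*10 = -50)
w = 229550 (w = -2 + (229502 - 1*(-50)) = -2 + (229502 + 50) = -2 + 229552 = 229550)
-w = -1*229550 = -229550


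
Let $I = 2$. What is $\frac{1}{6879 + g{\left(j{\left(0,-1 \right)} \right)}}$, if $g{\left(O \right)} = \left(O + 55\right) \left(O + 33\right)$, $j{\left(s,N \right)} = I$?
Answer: $\frac{1}{8874} \approx 0.00011269$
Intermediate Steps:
$j{\left(s,N \right)} = 2$
$g{\left(O \right)} = \left(33 + O\right) \left(55 + O\right)$ ($g{\left(O \right)} = \left(55 + O\right) \left(33 + O\right) = \left(33 + O\right) \left(55 + O\right)$)
$\frac{1}{6879 + g{\left(j{\left(0,-1 \right)} \right)}} = \frac{1}{6879 + \left(1815 + 2^{2} + 88 \cdot 2\right)} = \frac{1}{6879 + \left(1815 + 4 + 176\right)} = \frac{1}{6879 + 1995} = \frac{1}{8874}$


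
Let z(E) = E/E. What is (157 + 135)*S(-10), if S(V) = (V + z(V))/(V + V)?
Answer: 657/5 ≈ 131.40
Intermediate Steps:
z(E) = 1
S(V) = (1 + V)/(2*V) (S(V) = (V + 1)/(V + V) = (1 + V)/((2*V)) = (1 + V)*(1/(2*V)) = (1 + V)/(2*V))
(157 + 135)*S(-10) = (157 + 135)*((1/2)*(1 - 10)/(-10)) = 292*((1/2)*(-1/10)*(-9)) = 292*(9/20) = 657/5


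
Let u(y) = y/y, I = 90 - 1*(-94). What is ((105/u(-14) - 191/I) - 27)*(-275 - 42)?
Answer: -4489037/184 ≈ -24397.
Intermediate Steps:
I = 184 (I = 90 + 94 = 184)
u(y) = 1
((105/u(-14) - 191/I) - 27)*(-275 - 42) = ((105/1 - 191/184) - 27)*(-275 - 42) = ((105*1 - 191*1/184) - 27)*(-317) = ((105 - 191/184) - 27)*(-317) = (19129/184 - 27)*(-317) = (14161/184)*(-317) = -4489037/184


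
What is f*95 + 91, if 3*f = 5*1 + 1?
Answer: 281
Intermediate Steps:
f = 2 (f = (5*1 + 1)/3 = (5 + 1)/3 = (⅓)*6 = 2)
f*95 + 91 = 2*95 + 91 = 190 + 91 = 281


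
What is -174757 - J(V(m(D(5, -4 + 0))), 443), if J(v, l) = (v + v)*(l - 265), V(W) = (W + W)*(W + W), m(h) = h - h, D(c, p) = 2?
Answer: -174757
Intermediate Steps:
m(h) = 0
V(W) = 4*W² (V(W) = (2*W)*(2*W) = 4*W²)
J(v, l) = 2*v*(-265 + l) (J(v, l) = (2*v)*(-265 + l) = 2*v*(-265 + l))
-174757 - J(V(m(D(5, -4 + 0))), 443) = -174757 - 2*4*0²*(-265 + 443) = -174757 - 2*4*0*178 = -174757 - 2*0*178 = -174757 - 1*0 = -174757 + 0 = -174757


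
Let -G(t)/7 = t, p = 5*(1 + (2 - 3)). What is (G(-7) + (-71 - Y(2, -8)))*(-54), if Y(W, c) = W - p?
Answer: 1296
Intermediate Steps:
p = 0 (p = 5*(1 - 1) = 5*0 = 0)
Y(W, c) = W (Y(W, c) = W - 1*0 = W + 0 = W)
G(t) = -7*t
(G(-7) + (-71 - Y(2, -8)))*(-54) = (-7*(-7) + (-71 - 1*2))*(-54) = (49 + (-71 - 2))*(-54) = (49 - 73)*(-54) = -24*(-54) = 1296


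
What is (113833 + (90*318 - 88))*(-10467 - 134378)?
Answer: -20620858425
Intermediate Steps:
(113833 + (90*318 - 88))*(-10467 - 134378) = (113833 + (28620 - 88))*(-144845) = (113833 + 28532)*(-144845) = 142365*(-144845) = -20620858425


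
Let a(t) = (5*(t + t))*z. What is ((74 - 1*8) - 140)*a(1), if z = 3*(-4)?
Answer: 8880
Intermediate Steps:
z = -12
a(t) = -120*t (a(t) = (5*(t + t))*(-12) = (5*(2*t))*(-12) = (10*t)*(-12) = -120*t)
((74 - 1*8) - 140)*a(1) = ((74 - 1*8) - 140)*(-120*1) = ((74 - 8) - 140)*(-120) = (66 - 140)*(-120) = -74*(-120) = 8880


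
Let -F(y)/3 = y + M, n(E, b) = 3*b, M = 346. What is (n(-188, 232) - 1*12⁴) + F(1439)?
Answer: -25395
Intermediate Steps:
F(y) = -1038 - 3*y (F(y) = -3*(y + 346) = -3*(346 + y) = -1038 - 3*y)
(n(-188, 232) - 1*12⁴) + F(1439) = (3*232 - 1*12⁴) + (-1038 - 3*1439) = (696 - 1*20736) + (-1038 - 4317) = (696 - 20736) - 5355 = -20040 - 5355 = -25395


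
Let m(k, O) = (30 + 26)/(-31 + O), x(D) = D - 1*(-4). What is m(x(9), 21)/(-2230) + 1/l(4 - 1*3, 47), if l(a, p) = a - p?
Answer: -4931/256450 ≈ -0.019228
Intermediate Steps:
x(D) = 4 + D (x(D) = D + 4 = 4 + D)
m(k, O) = 56/(-31 + O)
m(x(9), 21)/(-2230) + 1/l(4 - 1*3, 47) = (56/(-31 + 21))/(-2230) + 1/((4 - 1*3) - 1*47) = (56/(-10))*(-1/2230) + 1/((4 - 3) - 47) = (56*(-⅒))*(-1/2230) + 1/(1 - 47) = -28/5*(-1/2230) + 1/(-46) = 14/5575 + 1*(-1/46) = 14/5575 - 1/46 = -4931/256450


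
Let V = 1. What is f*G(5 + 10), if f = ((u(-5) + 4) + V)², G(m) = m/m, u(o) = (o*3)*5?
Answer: 4900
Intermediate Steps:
u(o) = 15*o (u(o) = (3*o)*5 = 15*o)
G(m) = 1
f = 4900 (f = ((15*(-5) + 4) + 1)² = ((-75 + 4) + 1)² = (-71 + 1)² = (-70)² = 4900)
f*G(5 + 10) = 4900*1 = 4900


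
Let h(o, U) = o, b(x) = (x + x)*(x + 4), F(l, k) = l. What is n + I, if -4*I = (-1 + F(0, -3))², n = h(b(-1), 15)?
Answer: -25/4 ≈ -6.2500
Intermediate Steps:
b(x) = 2*x*(4 + x) (b(x) = (2*x)*(4 + x) = 2*x*(4 + x))
n = -6 (n = 2*(-1)*(4 - 1) = 2*(-1)*3 = -6)
I = -¼ (I = -(-1 + 0)²/4 = -¼*(-1)² = -¼*1 = -¼ ≈ -0.25000)
n + I = -6 - ¼ = -25/4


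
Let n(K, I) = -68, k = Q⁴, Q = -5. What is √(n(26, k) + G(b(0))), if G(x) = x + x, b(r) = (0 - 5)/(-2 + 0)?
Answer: 3*I*√7 ≈ 7.9373*I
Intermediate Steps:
k = 625 (k = (-5)⁴ = 625)
b(r) = 5/2 (b(r) = -5/(-2) = -5*(-½) = 5/2)
G(x) = 2*x
√(n(26, k) + G(b(0))) = √(-68 + 2*(5/2)) = √(-68 + 5) = √(-63) = 3*I*√7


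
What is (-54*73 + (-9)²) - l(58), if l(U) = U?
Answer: -3919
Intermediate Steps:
(-54*73 + (-9)²) - l(58) = (-54*73 + (-9)²) - 1*58 = (-3942 + 81) - 58 = -3861 - 58 = -3919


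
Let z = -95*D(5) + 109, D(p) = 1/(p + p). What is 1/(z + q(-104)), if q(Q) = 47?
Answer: 2/293 ≈ 0.0068259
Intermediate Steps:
D(p) = 1/(2*p)
z = 199/2 (z = -95/(2*5) + 109 = -95*1/10 + 109 = -19/2 + 109 = 199/2 ≈ 99.500)
1/(z + q(-104)) = 1/(199/2 + 47) = 1/(293/2) = 2/293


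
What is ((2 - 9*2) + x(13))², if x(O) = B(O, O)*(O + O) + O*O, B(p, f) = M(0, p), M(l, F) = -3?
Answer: 5625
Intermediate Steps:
B(p, f) = -3
x(O) = O² - 6*O (x(O) = -3*(O + O) + O*O = -6*O + O² = O² - 6*O)
((2 - 9*2) + x(13))² = ((2 - 9*2) + 13*(-6 + 13))² = ((2 - 18) + 13*7)² = (-16 + 91)² = 75² = 5625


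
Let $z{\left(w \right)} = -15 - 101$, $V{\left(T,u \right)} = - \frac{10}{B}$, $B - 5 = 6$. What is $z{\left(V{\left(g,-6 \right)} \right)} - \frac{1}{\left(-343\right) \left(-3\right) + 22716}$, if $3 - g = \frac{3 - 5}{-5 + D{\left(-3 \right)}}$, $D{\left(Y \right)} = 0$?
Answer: $- \frac{2754421}{23745} \approx -116.0$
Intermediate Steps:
$B = 11$ ($B = 5 + 6 = 11$)
$g = \frac{13}{5}$ ($g = 3 - \frac{3 - 5}{-5 + 0} = 3 - - \frac{2}{-5} = 3 - \left(-2\right) \left(- \frac{1}{5}\right) = 3 - \frac{2}{5} = \frac{13}{5} \approx 2.6$)
$V{\left(T,u \right)} = - \frac{10}{11}$
$z{\left(w \right)} = -116$
$z{\left(V{\left(g,-6 \right)} \right)} - \frac{1}{\left(-343\right) \left(-3\right) + 22716} = -116 - \frac{1}{\left(-343\right) \left(-3\right) + 22716} = -116 - \frac{1}{1029 + 22716} = -116 - \frac{1}{23745} = - \frac{2754421}{23745}$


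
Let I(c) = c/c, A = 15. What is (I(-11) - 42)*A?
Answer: -615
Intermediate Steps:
I(c) = 1
(I(-11) - 42)*A = (1 - 42)*15 = -41*15 = -615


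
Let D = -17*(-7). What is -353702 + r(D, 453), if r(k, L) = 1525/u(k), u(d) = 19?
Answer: -6718813/19 ≈ -3.5362e+5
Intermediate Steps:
D = 119
r(k, L) = 1525/19
-353702 + r(D, 453) = -353702 + 1525/19 = -6718813/19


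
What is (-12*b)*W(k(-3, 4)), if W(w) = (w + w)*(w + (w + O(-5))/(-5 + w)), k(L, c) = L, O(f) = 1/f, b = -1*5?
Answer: 936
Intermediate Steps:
b = -5
W(w) = 2*w*(w + (-⅕ + w)/(-5 + w)) (W(w) = (w + w)*(w + (w + 1/(-5))/(-5 + w)) = (2*w)*(w + (w - ⅕)/(-5 + w)) = (2*w)*(w + (-⅕ + w)/(-5 + w)) = 2*w*(w + (-⅕ + w)/(-5 + w)))
(-12*b)*W(k(-3, 4)) = (-12*(-5))*((⅖)*(-3)*(-1 - 20*(-3) + 5*(-3)²)/(-5 - 3)) = 60*((⅖)*(-3)*(-1 + 60 + 5*9)/(-8)) = 60*((⅖)*(-3)*(-⅛)*(-1 + 60 + 45)) = 60*((⅖)*(-3)*(-⅛)*104) = 60*(78/5) = 936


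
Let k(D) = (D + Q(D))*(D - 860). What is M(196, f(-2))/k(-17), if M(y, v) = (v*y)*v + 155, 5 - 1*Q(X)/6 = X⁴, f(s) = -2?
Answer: 3/1404077 ≈ 2.1366e-6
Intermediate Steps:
Q(X) = 30 - 6*X⁴
M(y, v) = 155 + y*v² (M(y, v) = y*v² + 155 = 155 + y*v²)
k(D) = (-860 + D)*(30 + D - 6*D⁴) (k(D) = (D + (30 - 6*D⁴))*(D - 860) = (30 + D - 6*D⁴)*(-860 + D) = (-860 + D)*(30 + D - 6*D⁴))
M(196, f(-2))/k(-17) = (155 + 196*(-2)²)/(-25800 + (-17)² - 830*(-17) - 6*(-17)⁵ + 5160*(-17)⁴) = (155 + 196*4)/(-25800 + 289 + 14110 - 6*(-1419857) + 5160*83521) = (155 + 784)/(-25800 + 289 + 14110 + 8519142 + 430968360) = 939/439476101 = 939*(1/439476101) = 3/1404077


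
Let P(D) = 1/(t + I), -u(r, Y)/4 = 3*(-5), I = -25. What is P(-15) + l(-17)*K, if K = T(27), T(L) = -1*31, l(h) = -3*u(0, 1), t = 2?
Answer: 128339/23 ≈ 5580.0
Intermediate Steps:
u(r, Y) = 60 (u(r, Y) = -12*(-5) = -4*(-15) = 60)
l(h) = -180 (l(h) = -3*60 = -180)
T(L) = -31
K = -31
P(D) = -1/23 (P(D) = 1/(2 - 25) = 1/(-23) = -1/23)
P(-15) + l(-17)*K = -1/23 - 180*(-31) = -1/23 + 5580 = 128339/23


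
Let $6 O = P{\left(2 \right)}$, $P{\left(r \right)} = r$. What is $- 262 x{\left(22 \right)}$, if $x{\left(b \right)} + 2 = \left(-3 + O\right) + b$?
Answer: $- \frac{13624}{3} \approx -4541.3$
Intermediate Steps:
$O = \frac{1}{3}$ ($O = \frac{1}{6} \cdot 2 = \frac{1}{3} \approx 0.33333$)
$x{\left(b \right)} = - \frac{14}{3} + b$ ($x{\left(b \right)} = -2 + \left(\left(-3 + \frac{1}{3}\right) + b\right) = -2 + \left(- \frac{8}{3} + b\right) = - \frac{14}{3} + b$)
$- 262 x{\left(22 \right)} = - 262 \left(- \frac{14}{3} + 22\right) = \left(-262\right) \frac{52}{3} = - \frac{13624}{3}$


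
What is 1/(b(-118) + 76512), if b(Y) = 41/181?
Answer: 181/13848713 ≈ 1.3070e-5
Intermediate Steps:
b(Y) = 41/181 (b(Y) = 41*(1/181) = 41/181)
1/(b(-118) + 76512) = 1/(41/181 + 76512) = 1/(13848713/181) = 181/13848713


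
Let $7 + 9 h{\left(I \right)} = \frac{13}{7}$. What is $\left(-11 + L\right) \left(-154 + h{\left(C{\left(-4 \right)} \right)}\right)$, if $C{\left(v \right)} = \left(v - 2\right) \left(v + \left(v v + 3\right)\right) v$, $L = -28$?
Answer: $\frac{42198}{7} \approx 6028.3$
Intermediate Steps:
$C{\left(v \right)} = v \left(-2 + v\right) \left(3 + v + v^{2}\right)$ ($C{\left(v \right)} = \left(-2 + v\right) \left(v + \left(v^{2} + 3\right)\right) v = \left(-2 + v\right) \left(v + \left(3 + v^{2}\right)\right) v = \left(-2 + v\right) \left(3 + v + v^{2}\right) v = v \left(-2 + v\right) \left(3 + v + v^{2}\right)$)
$h{\left(I \right)} = - \frac{4}{7}$ ($h{\left(I \right)} = - \frac{7}{9} + \frac{13 \cdot \frac{1}{7}}{9} = - \frac{7}{9} + \frac{1}{9} \cdot \frac{13}{7} = - \frac{7}{9} + \frac{13}{63} = - \frac{4}{7}$)
$\left(-11 + L\right) \left(-154 + h{\left(C{\left(-4 \right)} \right)}\right) = \left(-11 - 28\right) \left(-154 - \frac{4}{7}\right) = \left(-39\right) \left(- \frac{1082}{7}\right) = \frac{42198}{7}$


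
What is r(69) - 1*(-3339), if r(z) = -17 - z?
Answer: 3253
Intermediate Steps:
r(69) - 1*(-3339) = (-17 - 1*69) - 1*(-3339) = (-17 - 69) + 3339 = -86 + 3339 = 3253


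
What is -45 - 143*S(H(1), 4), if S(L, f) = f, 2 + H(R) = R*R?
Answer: -617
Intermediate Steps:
H(R) = -2 + R**2 (H(R) = -2 + R*R = -2 + R**2)
-45 - 143*S(H(1), 4) = -45 - 143*4 = -45 - 572 = -617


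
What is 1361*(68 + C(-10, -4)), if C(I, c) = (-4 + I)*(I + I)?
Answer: 473628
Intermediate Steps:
C(I, c) = 2*I*(-4 + I) (C(I, c) = (-4 + I)*(2*I) = 2*I*(-4 + I))
1361*(68 + C(-10, -4)) = 1361*(68 + 2*(-10)*(-4 - 10)) = 1361*(68 + 2*(-10)*(-14)) = 1361*(68 + 280) = 1361*348 = 473628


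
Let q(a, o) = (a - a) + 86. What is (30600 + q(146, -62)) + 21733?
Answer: 52419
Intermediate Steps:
q(a, o) = 86 (q(a, o) = 0 + 86 = 86)
(30600 + q(146, -62)) + 21733 = (30600 + 86) + 21733 = 30686 + 21733 = 52419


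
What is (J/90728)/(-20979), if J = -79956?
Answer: 2221/52871742 ≈ 4.2007e-5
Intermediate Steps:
(J/90728)/(-20979) = -79956/90728/(-20979) = -79956*1/90728*(-1/20979) = -19989/22682*(-1/20979) = 2221/52871742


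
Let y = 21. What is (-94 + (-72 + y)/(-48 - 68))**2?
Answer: 117787609/13456 ≈ 8753.5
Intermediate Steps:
(-94 + (-72 + y)/(-48 - 68))**2 = (-94 + (-72 + 21)/(-48 - 68))**2 = (-94 - 51/(-116))**2 = (-94 - 51*(-1/116))**2 = (-94 + 51/116)**2 = (-10853/116)**2 = 117787609/13456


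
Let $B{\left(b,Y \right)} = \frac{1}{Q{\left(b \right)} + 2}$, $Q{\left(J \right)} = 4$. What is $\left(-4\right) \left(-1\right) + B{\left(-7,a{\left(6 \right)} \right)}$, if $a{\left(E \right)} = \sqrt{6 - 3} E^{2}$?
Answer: $\frac{25}{6} \approx 4.1667$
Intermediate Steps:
$a{\left(E \right)} = \sqrt{3} E^{2}$
$B{\left(b,Y \right)} = \frac{1}{6}$ ($B{\left(b,Y \right)} = \frac{1}{4 + 2} = \frac{1}{6}$)
$\left(-4\right) \left(-1\right) + B{\left(-7,a{\left(6 \right)} \right)} = \left(-4\right) \left(-1\right) + \frac{1}{6} = 4 + \frac{1}{6} = \frac{25}{6}$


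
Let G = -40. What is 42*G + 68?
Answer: -1612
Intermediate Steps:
42*G + 68 = 42*(-40) + 68 = -1680 + 68 = -1612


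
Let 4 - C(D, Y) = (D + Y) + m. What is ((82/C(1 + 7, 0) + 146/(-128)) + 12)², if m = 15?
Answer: 63313849/1478656 ≈ 42.818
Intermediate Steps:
C(D, Y) = -11 - D - Y (C(D, Y) = 4 - ((D + Y) + 15) = 4 - (15 + D + Y) = 4 + (-15 - D - Y) = -11 - D - Y)
((82/C(1 + 7, 0) + 146/(-128)) + 12)² = ((82/(-11 - (1 + 7) - 1*0) + 146/(-128)) + 12)² = ((82/(-11 - 1*8 + 0) + 146*(-1/128)) + 12)² = ((82/(-11 - 8 + 0) - 73/64) + 12)² = ((82/(-19) - 73/64) + 12)² = ((82*(-1/19) - 73/64) + 12)² = ((-82/19 - 73/64) + 12)² = (-6635/1216 + 12)² = (7957/1216)² = 63313849/1478656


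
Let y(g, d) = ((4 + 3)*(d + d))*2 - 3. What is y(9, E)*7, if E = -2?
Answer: -413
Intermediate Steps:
y(g, d) = -3 + 28*d (y(g, d) = (7*(2*d))*2 - 3 = (14*d)*2 - 3 = 28*d - 3 = -3 + 28*d)
y(9, E)*7 = (-3 + 28*(-2))*7 = (-3 - 56)*7 = -59*7 = -413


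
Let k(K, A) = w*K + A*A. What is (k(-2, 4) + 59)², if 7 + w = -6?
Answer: 10201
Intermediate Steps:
w = -13 (w = -7 - 6 = -13)
k(K, A) = A² - 13*K (k(K, A) = -13*K + A*A = -13*K + A² = A² - 13*K)
(k(-2, 4) + 59)² = ((4² - 13*(-2)) + 59)² = ((16 + 26) + 59)² = (42 + 59)² = 101² = 10201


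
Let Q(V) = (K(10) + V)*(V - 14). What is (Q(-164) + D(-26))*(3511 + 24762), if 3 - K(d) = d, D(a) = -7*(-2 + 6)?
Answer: 859781930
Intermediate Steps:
D(a) = -28 (D(a) = -7*4 = -28)
K(d) = 3 - d
Q(V) = (-14 + V)*(-7 + V) (Q(V) = ((3 - 1*10) + V)*(V - 14) = ((3 - 10) + V)*(-14 + V) = (-7 + V)*(-14 + V) = (-14 + V)*(-7 + V))
(Q(-164) + D(-26))*(3511 + 24762) = ((98 + (-164)**2 - 21*(-164)) - 28)*(3511 + 24762) = ((98 + 26896 + 3444) - 28)*28273 = (30438 - 28)*28273 = 30410*28273 = 859781930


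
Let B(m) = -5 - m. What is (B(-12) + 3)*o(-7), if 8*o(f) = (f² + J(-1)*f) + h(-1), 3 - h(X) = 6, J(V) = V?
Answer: 265/4 ≈ 66.250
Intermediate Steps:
h(X) = -3 (h(X) = 3 - 1*6 = 3 - 6 = -3)
o(f) = -3/8 - f/8 + f²/8 (o(f) = ((f² - f) - 3)/8 = (-3 + f² - f)/8 = -3/8 - f/8 + f²/8)
(B(-12) + 3)*o(-7) = ((-5 - 1*(-12)) + 3)*(-3/8 - ⅛*(-7) + (⅛)*(-7)²) = ((-5 + 12) + 3)*(-3/8 + 7/8 + (⅛)*49) = (7 + 3)*(-3/8 + 7/8 + 49/8) = 10*(53/8) = 265/4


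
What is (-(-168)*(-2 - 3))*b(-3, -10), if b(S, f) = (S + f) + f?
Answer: 19320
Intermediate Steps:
b(S, f) = S + 2*f
(-(-168)*(-2 - 3))*b(-3, -10) = (-(-168)*(-2 - 3))*(-3 + 2*(-10)) = (-(-168)*(-5))*(-3 - 20) = -56*15*(-23) = -840*(-23) = 19320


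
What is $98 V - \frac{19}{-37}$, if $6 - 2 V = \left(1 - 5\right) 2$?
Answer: $\frac{25401}{37} \approx 686.51$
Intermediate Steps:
$V = 7$ ($V = 3 - \frac{\left(1 - 5\right) 2}{2} = 3 - \frac{\left(-4\right) 2}{2} = 3 - -4 = 3 + 4 = 7$)
$98 V - \frac{19}{-37} = 98 \cdot 7 - \frac{19}{-37} = 686 - - \frac{19}{37} = 686 + \frac{19}{37} = \frac{25401}{37}$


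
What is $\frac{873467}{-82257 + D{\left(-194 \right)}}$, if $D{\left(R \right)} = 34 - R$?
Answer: $- \frac{873467}{82029} \approx -10.648$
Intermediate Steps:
$\frac{873467}{-82257 + D{\left(-194 \right)}} = \frac{873467}{-82257 + \left(34 - -194\right)} = \frac{873467}{-82257 + \left(34 + 194\right)} = \frac{873467}{-82257 + 228} = \frac{873467}{-82029} = 873467 \left(- \frac{1}{82029}\right) = - \frac{873467}{82029}$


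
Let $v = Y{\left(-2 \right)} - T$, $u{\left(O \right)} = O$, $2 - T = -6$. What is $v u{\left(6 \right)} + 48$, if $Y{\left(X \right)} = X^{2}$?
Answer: $24$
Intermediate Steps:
$T = 8$ ($T = 2 - -6 = 2 + 6 = 8$)
$v = -4$ ($v = \left(-2\right)^{2} - 8 = 4 - 8 = -4$)
$v u{\left(6 \right)} + 48 = \left(-4\right) 6 + 48 = -24 + 48 = 24$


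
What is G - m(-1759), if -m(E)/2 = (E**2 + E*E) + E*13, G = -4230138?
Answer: 8100452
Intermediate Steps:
m(E) = -26*E - 4*E**2 (m(E) = -2*((E**2 + E*E) + E*13) = -2*((E**2 + E**2) + 13*E) = -2*(2*E**2 + 13*E) = -26*E - 4*E**2)
G - m(-1759) = -4230138 - (-2)*(-1759)*(13 + 2*(-1759)) = -4230138 - (-2)*(-1759)*(13 - 3518) = -4230138 - (-2)*(-1759)*(-3505) = -4230138 - 1*(-12330590) = -4230138 + 12330590 = 8100452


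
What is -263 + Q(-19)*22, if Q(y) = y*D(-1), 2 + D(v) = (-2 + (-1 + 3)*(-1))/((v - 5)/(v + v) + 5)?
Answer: 782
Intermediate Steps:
D(v) = -2 - 4/(5 + (-5 + v)/(2*v)) (D(v) = -2 + (-2 + (-1 + 3)*(-1))/((v - 5)/(v + v) + 5) = -2 + (-2 + 2*(-1))/((-5 + v)/((2*v)) + 5) = -2 + (-2 - 2)/((-5 + v)*(1/(2*v)) + 5) = -2 - 4/((-5 + v)/(2*v) + 5) = -2 - 4/(5 + (-5 + v)/(2*v)))
Q(y) = -5*y/2 (Q(y) = y*(10*(1 - 3*(-1))/(-5 + 11*(-1))) = y*(10*(1 + 3)/(-5 - 11)) = y*(10*4/(-16)) = y*(10*(-1/16)*4) = y*(-5/2) = -5*y/2)
-263 + Q(-19)*22 = -263 - 5/2*(-19)*22 = -263 + (95/2)*22 = -263 + 1045 = 782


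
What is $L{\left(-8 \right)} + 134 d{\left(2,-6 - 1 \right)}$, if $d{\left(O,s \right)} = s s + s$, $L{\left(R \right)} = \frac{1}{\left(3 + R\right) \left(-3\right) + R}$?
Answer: $\frac{39397}{7} \approx 5628.1$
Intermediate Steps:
$L{\left(R \right)} = \frac{1}{-9 - 2 R}$ ($L{\left(R \right)} = \frac{1}{\left(-9 - 3 R\right) + R} = \frac{1}{-9 - 2 R}$)
$d{\left(O,s \right)} = s + s^{2}$ ($d{\left(O,s \right)} = s^{2} + s = s + s^{2}$)
$L{\left(-8 \right)} + 134 d{\left(2,-6 - 1 \right)} = - \frac{1}{9 + 2 \left(-8\right)} + 134 \left(-6 - 1\right) \left(1 - 7\right) = - \frac{1}{9 - 16} + 134 \left(-6 - 1\right) \left(1 - 7\right) = - \frac{1}{-7} + 134 \left(- 7 \left(1 - 7\right)\right) = \left(-1\right) \left(- \frac{1}{7}\right) + 134 \left(\left(-7\right) \left(-6\right)\right) = \frac{1}{7} + 134 \cdot 42 = \frac{1}{7} + 5628 = \frac{39397}{7}$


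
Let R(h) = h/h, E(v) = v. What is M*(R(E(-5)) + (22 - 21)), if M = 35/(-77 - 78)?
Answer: -14/31 ≈ -0.45161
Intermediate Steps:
R(h) = 1
M = -7/31 (M = 35/(-155) = 35*(-1/155) = -7/31 ≈ -0.22581)
M*(R(E(-5)) + (22 - 21)) = -7*(1 + (22 - 21))/31 = -7*(1 + 1)/31 = -7/31*2 = -14/31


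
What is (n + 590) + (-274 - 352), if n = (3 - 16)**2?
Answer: 133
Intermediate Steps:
n = 169 (n = (-13)**2 = 169)
(n + 590) + (-274 - 352) = (169 + 590) + (-274 - 352) = 759 - 626 = 133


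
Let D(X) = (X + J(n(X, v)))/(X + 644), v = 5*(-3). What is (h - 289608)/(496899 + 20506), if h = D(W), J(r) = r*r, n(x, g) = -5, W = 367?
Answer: -292793296/523096455 ≈ -0.55973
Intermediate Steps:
v = -15
J(r) = r²
D(X) = (25 + X)/(644 + X) (D(X) = (X + (-5)²)/(X + 644) = (X + 25)/(644 + X) = (25 + X)/(644 + X))
h = 392/1011 (h = (25 + 367)/(644 + 367) = 392/1011 ≈ 0.38773)
(h - 289608)/(496899 + 20506) = (392/1011 - 289608)/(496899 + 20506) = -292793296/1011/517405 = -292793296/1011*1/517405 = -292793296/523096455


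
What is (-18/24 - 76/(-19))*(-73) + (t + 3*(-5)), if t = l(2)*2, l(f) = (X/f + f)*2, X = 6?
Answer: -929/4 ≈ -232.25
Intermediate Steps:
l(f) = 2*f + 12/f (l(f) = (6/f + f)*2 = (f + 6/f)*2 = 2*f + 12/f)
t = 20 (t = (2*2 + 12/2)*2 = (4 + 12*(½))*2 = (4 + 6)*2 = 10*2 = 20)
(-18/24 - 76/(-19))*(-73) + (t + 3*(-5)) = (-18/24 - 76/(-19))*(-73) + (20 + 3*(-5)) = (-18*1/24 - 76*(-1/19))*(-73) + (20 - 15) = (-¾ + 4)*(-73) + 5 = (13/4)*(-73) + 5 = -949/4 + 5 = -929/4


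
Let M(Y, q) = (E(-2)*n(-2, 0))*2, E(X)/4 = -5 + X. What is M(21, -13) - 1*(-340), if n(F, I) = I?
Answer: 340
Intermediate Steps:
E(X) = -20 + 4*X (E(X) = 4*(-5 + X) = -20 + 4*X)
M(Y, q) = 0 (M(Y, q) = ((-20 + 4*(-2))*0)*2 = ((-20 - 8)*0)*2 = -28*0*2 = 0*2 = 0)
M(21, -13) - 1*(-340) = 0 - 1*(-340) = 0 + 340 = 340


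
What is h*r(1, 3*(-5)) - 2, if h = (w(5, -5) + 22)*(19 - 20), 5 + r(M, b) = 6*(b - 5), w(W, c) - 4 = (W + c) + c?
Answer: 2623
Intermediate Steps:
w(W, c) = 4 + W + 2*c (w(W, c) = 4 + ((W + c) + c) = 4 + (W + 2*c) = 4 + W + 2*c)
r(M, b) = -35 + 6*b (r(M, b) = -5 + 6*(b - 5) = -5 + 6*(-5 + b) = -5 + (-30 + 6*b) = -35 + 6*b)
h = -21 (h = ((4 + 5 + 2*(-5)) + 22)*(19 - 20) = ((4 + 5 - 10) + 22)*(-1) = (-1 + 22)*(-1) = 21*(-1) = -21)
h*r(1, 3*(-5)) - 2 = -21*(-35 + 6*(3*(-5))) - 2 = -21*(-35 + 6*(-15)) - 2 = -21*(-35 - 90) - 2 = -21*(-125) - 2 = 2625 - 2 = 2623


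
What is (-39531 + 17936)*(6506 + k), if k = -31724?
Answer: 544582710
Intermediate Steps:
(-39531 + 17936)*(6506 + k) = (-39531 + 17936)*(6506 - 31724) = -21595*(-25218) = 544582710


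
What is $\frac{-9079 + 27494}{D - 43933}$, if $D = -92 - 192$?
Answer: $- \frac{18415}{44217} \approx -0.41647$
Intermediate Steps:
$D = -284$ ($D = -92 - 192 = -284$)
$\frac{-9079 + 27494}{D - 43933} = \frac{-9079 + 27494}{-284 - 43933} = \frac{18415}{-44217} = 18415 \left(- \frac{1}{44217}\right) = - \frac{18415}{44217}$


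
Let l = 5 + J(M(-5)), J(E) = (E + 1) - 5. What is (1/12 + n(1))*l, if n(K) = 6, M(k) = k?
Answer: -73/3 ≈ -24.333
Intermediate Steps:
J(E) = -4 + E (J(E) = (1 + E) - 5 = -4 + E)
l = -4 (l = 5 + (-4 - 5) = 5 - 9 = -4)
(1/12 + n(1))*l = (1/12 + 6)*(-4) = (73/12)*(-4) = -73/3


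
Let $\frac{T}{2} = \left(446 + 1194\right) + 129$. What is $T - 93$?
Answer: $3445$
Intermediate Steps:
$T = 3538$ ($T = 2 \left(\left(446 + 1194\right) + 129\right) = 2 \left(1640 + 129\right) = 2 \cdot 1769 = 3538$)
$T - 93 = 3538 - 93 = 3445$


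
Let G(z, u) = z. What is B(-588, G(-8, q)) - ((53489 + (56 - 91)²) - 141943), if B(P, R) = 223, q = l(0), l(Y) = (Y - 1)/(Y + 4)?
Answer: 87452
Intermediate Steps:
l(Y) = (-1 + Y)/(4 + Y)
q = -¼ (q = (-1 + 0)/(4 + 0) = -1/4 = (¼)*(-1) = -¼ ≈ -0.25000)
B(-588, G(-8, q)) - ((53489 + (56 - 91)²) - 141943) = 223 - ((53489 + (56 - 91)²) - 141943) = 223 - ((53489 + (-35)²) - 141943) = 223 - ((53489 + 1225) - 141943) = 223 - (54714 - 141943) = 223 - 1*(-87229) = 223 + 87229 = 87452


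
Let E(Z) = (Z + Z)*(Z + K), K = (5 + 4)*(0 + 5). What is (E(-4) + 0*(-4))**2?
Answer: 107584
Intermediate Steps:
K = 45 (K = 9*5 = 45)
E(Z) = 2*Z*(45 + Z) (E(Z) = (Z + Z)*(Z + 45) = (2*Z)*(45 + Z) = 2*Z*(45 + Z))
(E(-4) + 0*(-4))**2 = (2*(-4)*(45 - 4) + 0*(-4))**2 = (2*(-4)*41 + 0)**2 = (-328 + 0)**2 = (-328)**2 = 107584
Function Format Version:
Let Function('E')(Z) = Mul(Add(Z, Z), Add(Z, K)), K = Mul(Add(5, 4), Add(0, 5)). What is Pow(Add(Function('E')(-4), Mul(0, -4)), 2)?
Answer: 107584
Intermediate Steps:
K = 45 (K = Mul(9, 5) = 45)
Function('E')(Z) = Mul(2, Z, Add(45, Z)) (Function('E')(Z) = Mul(Add(Z, Z), Add(Z, 45)) = Mul(Mul(2, Z), Add(45, Z)) = Mul(2, Z, Add(45, Z)))
Pow(Add(Function('E')(-4), Mul(0, -4)), 2) = Pow(Add(Mul(2, -4, Add(45, -4)), Mul(0, -4)), 2) = Pow(Add(Mul(2, -4, 41), 0), 2) = Pow(Add(-328, 0), 2) = Pow(-328, 2) = 107584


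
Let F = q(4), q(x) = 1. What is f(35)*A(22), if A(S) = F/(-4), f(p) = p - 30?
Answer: -5/4 ≈ -1.2500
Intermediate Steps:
F = 1
f(p) = -30 + p
A(S) = -¼ (A(S) = 1/(-4) = 1*(-¼) = -¼)
f(35)*A(22) = (-30 + 35)*(-¼) = 5*(-¼) = -5/4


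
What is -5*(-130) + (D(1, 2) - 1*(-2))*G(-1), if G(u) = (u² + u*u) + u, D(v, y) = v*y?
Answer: 654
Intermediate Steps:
G(u) = u + 2*u² (G(u) = (u² + u²) + u = 2*u² + u = u + 2*u²)
-5*(-130) + (D(1, 2) - 1*(-2))*G(-1) = -5*(-130) + (1*2 - 1*(-2))*(-(1 + 2*(-1))) = 650 + (2 + 2)*(-(1 - 2)) = 650 + 4*(-1*(-1)) = 650 + 4*1 = 650 + 4 = 654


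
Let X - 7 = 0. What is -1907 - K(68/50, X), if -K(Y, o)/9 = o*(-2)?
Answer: -2033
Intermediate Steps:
X = 7 (X = 7 + 0 = 7)
K(Y, o) = 18*o (K(Y, o) = -9*o*(-2) = -(-18)*o = 18*o)
-1907 - K(68/50, X) = -1907 - 18*7 = -1907 - 1*126 = -1907 - 126 = -2033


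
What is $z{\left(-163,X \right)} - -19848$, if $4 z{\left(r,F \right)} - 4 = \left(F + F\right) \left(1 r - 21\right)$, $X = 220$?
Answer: $-391$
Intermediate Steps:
$z{\left(r,F \right)} = 1 + \frac{F \left(-21 + r\right)}{2}$ ($z{\left(r,F \right)} = 1 + \frac{\left(F + F\right) \left(1 r - 21\right)}{4} = 1 + \frac{2 F \left(r - 21\right)}{4} = 1 + \frac{2 F \left(-21 + r\right)}{4} = 1 + \frac{F \left(-21 + r\right)}{2}$)
$z{\left(-163,X \right)} - -19848 = \left(1 - 2310 + \frac{1}{2} \cdot 220 \left(-163\right)\right) - -19848 = \left(1 - 2310 - 17930\right) + 19848 = -20239 + 19848 = -391$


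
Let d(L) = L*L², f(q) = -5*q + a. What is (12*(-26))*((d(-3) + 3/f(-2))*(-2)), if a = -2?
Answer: -16614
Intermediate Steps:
f(q) = -2 - 5*q (f(q) = -5*q - 2 = -2 - 5*q)
d(L) = L³
(12*(-26))*((d(-3) + 3/f(-2))*(-2)) = (12*(-26))*(((-3)³ + 3/(-2 - 5*(-2)))*(-2)) = -312*(-27 + 3/(-2 + 10))*(-2) = -312*(-27 + 3/8)*(-2) = -(-8307)*(-2) = -312*213/4 = -16614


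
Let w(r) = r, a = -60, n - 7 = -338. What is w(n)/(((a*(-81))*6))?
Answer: -331/29160 ≈ -0.011351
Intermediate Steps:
n = -331 (n = 7 - 338 = -331)
w(n)/(((a*(-81))*6)) = -331/(-60*(-81)*6) = -331/(4860*6) = -331/29160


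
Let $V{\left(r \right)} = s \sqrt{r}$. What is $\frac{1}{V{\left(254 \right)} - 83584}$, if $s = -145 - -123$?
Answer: $- \frac{10448}{873270265} + \frac{11 \sqrt{254}}{3493081060} \approx -1.1914 \cdot 10^{-5}$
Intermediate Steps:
$s = -22$ ($s = -145 + 123 = -22$)
$V{\left(r \right)} = - 22 \sqrt{r}$
$\frac{1}{V{\left(254 \right)} - 83584} = \frac{1}{- 22 \sqrt{254} - 83584} = \frac{1}{-83584 - 22 \sqrt{254}}$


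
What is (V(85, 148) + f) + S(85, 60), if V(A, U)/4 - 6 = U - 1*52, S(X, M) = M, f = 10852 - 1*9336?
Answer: 1984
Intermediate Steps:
f = 1516 (f = 10852 - 9336 = 1516)
V(A, U) = -184 + 4*U (V(A, U) = 24 + 4*(U - 1*52) = 24 + 4*(U - 52) = 24 + 4*(-52 + U) = 24 + (-208 + 4*U) = -184 + 4*U)
(V(85, 148) + f) + S(85, 60) = ((-184 + 4*148) + 1516) + 60 = ((-184 + 592) + 1516) + 60 = (408 + 1516) + 60 = 1924 + 60 = 1984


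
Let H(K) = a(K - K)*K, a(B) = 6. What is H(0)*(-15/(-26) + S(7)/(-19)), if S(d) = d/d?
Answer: 0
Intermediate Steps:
S(d) = 1
H(K) = 6*K
H(0)*(-15/(-26) + S(7)/(-19)) = (6*0)*(-15/(-26) + 1/(-19)) = 0*(-15*(-1/26) + 1*(-1/19)) = 0*(15/26 - 1/19) = 0*(259/494) = 0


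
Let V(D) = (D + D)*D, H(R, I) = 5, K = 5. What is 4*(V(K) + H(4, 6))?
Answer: 220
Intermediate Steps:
V(D) = 2*D² (V(D) = (2*D)*D = 2*D²)
4*(V(K) + H(4, 6)) = 4*(2*5² + 5) = 4*(2*25 + 5) = 4*(50 + 5) = 4*55 = 220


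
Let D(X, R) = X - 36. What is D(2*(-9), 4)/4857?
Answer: -18/1619 ≈ -0.011118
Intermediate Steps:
D(X, R) = -36 + X
D(2*(-9), 4)/4857 = (-36 + 2*(-9))/4857 = (-36 - 18)*(1/4857) = -54*1/4857 = -18/1619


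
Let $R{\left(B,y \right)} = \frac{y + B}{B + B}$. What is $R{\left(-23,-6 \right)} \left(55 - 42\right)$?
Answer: $\frac{377}{46} \approx 8.1956$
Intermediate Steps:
$R{\left(B,y \right)} = \frac{B + y}{2 B}$
$R{\left(-23,-6 \right)} \left(55 - 42\right) = \frac{-23 - 6}{2 \left(-23\right)} \left(55 - 42\right) = \frac{1}{2} \left(- \frac{1}{23}\right) \left(-29\right) 13 = \frac{29}{46} \cdot 13 = \frac{377}{46}$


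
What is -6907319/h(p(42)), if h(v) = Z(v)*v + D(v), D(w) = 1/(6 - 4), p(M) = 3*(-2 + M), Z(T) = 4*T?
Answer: -13814638/115201 ≈ -119.92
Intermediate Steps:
p(M) = -6 + 3*M
D(w) = 1/2
h(v) = 1/2 + 4*v**2 (h(v) = (4*v)*v + 1/2 = 4*v**2 + 1/2 = 1/2 + 4*v**2)
-6907319/h(p(42)) = -6907319/(1/2 + 4*(-6 + 3*42)**2) = -6907319/(1/2 + 4*(-6 + 126)**2) = -6907319/(1/2 + 4*120**2) = -6907319/(1/2 + 4*14400) = -6907319/(1/2 + 57600) = -6907319/115201/2 = -6907319*2/115201 = -13814638/115201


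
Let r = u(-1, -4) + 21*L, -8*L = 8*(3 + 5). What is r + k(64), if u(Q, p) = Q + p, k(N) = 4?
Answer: -169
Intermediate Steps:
L = -8 (L = -(3 + 5) = -8 ≈ -8.0000)
r = -173 (r = (-1 - 4) + 21*(-8) = -5 - 168 = -173)
r + k(64) = -173 + 4 = -169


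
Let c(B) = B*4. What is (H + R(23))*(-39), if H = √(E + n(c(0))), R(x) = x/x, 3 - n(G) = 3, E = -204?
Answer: -39 - 78*I*√51 ≈ -39.0 - 557.03*I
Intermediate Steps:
c(B) = 4*B
n(G) = 0 (n(G) = 3 - 1*3 = 3 - 3 = 0)
R(x) = 1
H = 2*I*√51 (H = √(-204 + 0) = √(-204) = 2*I*√51 ≈ 14.283*I)
(H + R(23))*(-39) = (2*I*√51 + 1)*(-39) = (1 + 2*I*√51)*(-39) = -39 - 78*I*√51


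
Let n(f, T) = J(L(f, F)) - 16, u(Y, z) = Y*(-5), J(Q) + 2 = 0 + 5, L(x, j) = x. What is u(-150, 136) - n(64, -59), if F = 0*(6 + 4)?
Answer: 763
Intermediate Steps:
F = 0 (F = 0*10 = 0)
J(Q) = 3 (J(Q) = -2 + (0 + 5) = -2 + 5 = 3)
u(Y, z) = -5*Y
n(f, T) = -13 (n(f, T) = 3 - 16 = -13)
u(-150, 136) - n(64, -59) = -5*(-150) - 1*(-13) = 750 + 13 = 763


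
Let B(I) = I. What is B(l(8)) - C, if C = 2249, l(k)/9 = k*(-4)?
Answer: -2537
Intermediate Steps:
l(k) = -36*k (l(k) = 9*(k*(-4)) = 9*(-4*k) = -36*k)
B(l(8)) - C = -36*8 - 1*2249 = -288 - 2249 = -2537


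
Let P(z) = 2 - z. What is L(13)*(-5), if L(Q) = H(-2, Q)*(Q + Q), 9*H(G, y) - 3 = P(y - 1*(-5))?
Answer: 1690/9 ≈ 187.78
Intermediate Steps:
H(G, y) = -y/9 (H(G, y) = 1/3 + (2 - (y - 1*(-5)))/9 = 1/3 + (2 - (y + 5))/9 = 1/3 + (2 - (5 + y))/9 = 1/3 + (2 + (-5 - y))/9 = 1/3 + (-3 - y)/9 = 1/3 + (-1/3 - y/9) = -y/9)
L(Q) = -2*Q**2/9 (L(Q) = (-Q/9)*(Q + Q) = (-Q/9)*(2*Q) = -2*Q**2/9)
L(13)*(-5) = -2/9*13**2*(-5) = -2/9*169*(-5) = -338/9*(-5) = 1690/9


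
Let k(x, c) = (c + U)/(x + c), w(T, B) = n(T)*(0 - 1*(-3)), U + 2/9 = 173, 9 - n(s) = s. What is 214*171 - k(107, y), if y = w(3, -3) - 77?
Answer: 987974/27 ≈ 36592.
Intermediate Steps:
n(s) = 9 - s
U = 1555/9 (U = -2/9 + 173 = 1555/9 ≈ 172.78)
w(T, B) = 27 - 3*T (w(T, B) = (9 - T)*(0 - 1*(-3)) = (9 - T)*(0 + 3) = (9 - T)*3 = 27 - 3*T)
y = -59 (y = (27 - 3*3) - 77 = (27 - 9) - 77 = 18 - 77 = -59)
k(x, c) = (1555/9 + c)/(c + x) (k(x, c) = (c + 1555/9)/(x + c) = (1555/9 + c)/(c + x))
214*171 - k(107, y) = 214*171 - (1555/9 - 59)/(-59 + 107) = 36594 - 1024/(48*9) = 36594 - 1*64/27 = 36594 - 64/27 = 987974/27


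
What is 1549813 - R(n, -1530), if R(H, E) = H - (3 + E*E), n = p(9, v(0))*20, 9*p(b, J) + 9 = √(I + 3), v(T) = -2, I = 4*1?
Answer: 3890736 - 20*√7/9 ≈ 3.8907e+6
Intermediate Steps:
I = 4
p(b, J) = -1 + √7/9 (p(b, J) = -1 + √(4 + 3)/9 = -1 + √7/9)
n = -20 + 20*√7/9 (n = (-1 + √7/9)*20 = -20 + 20*√7/9 ≈ -14.121)
R(H, E) = -3 + H - E² (R(H, E) = H - (3 + E²) = H + (-3 - E²) = -3 + H - E²)
1549813 - R(n, -1530) = 1549813 - (-3 + (-20 + 20*√7/9) - 1*(-1530)²) = 1549813 - (-3 + (-20 + 20*√7/9) - 1*2340900) = 1549813 - (-3 + (-20 + 20*√7/9) - 2340900) = 1549813 - (-2340923 + 20*√7/9) = 1549813 + (2340923 - 20*√7/9) = 3890736 - 20*√7/9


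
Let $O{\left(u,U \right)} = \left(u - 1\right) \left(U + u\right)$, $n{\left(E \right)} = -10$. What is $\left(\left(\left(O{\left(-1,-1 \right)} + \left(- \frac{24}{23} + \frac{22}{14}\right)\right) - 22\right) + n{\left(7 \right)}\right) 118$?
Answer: $- \frac{521914}{161} \approx -3241.7$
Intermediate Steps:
$O{\left(u,U \right)} = \left(-1 + u\right) \left(U + u\right)$
$\left(\left(\left(O{\left(-1,-1 \right)} + \left(- \frac{24}{23} + \frac{22}{14}\right)\right) - 22\right) + n{\left(7 \right)}\right) 118 = \left(\left(\left(\left(\left(-1\right)^{2} - -1 - -1 - -1\right) + \left(- \frac{24}{23} + \frac{22}{14}\right)\right) - 22\right) - 10\right) 118 = \left(\left(\left(\left(1 + 1 + 1 + 1\right) + \left(\left(-24\right) \frac{1}{23} + 22 \cdot \frac{1}{14}\right)\right) - 22\right) - 10\right) 118 = \left(\left(\left(4 + \left(- \frac{24}{23} + \frac{11}{7}\right)\right) - 22\right) - 10\right) 118 = \left(\left(\left(4 + \frac{85}{161}\right) - 22\right) - 10\right) 118 = \left(\left(\frac{729}{161} - 22\right) - 10\right) 118 = \left(- \frac{2813}{161} - 10\right) 118 = \left(- \frac{4423}{161}\right) 118 = - \frac{521914}{161}$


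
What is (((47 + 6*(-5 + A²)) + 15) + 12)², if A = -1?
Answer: 2500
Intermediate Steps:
(((47 + 6*(-5 + A²)) + 15) + 12)² = (((47 + 6*(-5 + (-1)²)) + 15) + 12)² = (((47 + 6*(-5 + 1)) + 15) + 12)² = (((47 + 6*(-4)) + 15) + 12)² = (((47 - 24) + 15) + 12)² = ((23 + 15) + 12)² = (38 + 12)² = 50² = 2500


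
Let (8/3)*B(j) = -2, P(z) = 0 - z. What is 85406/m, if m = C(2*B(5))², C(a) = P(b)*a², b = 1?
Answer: 1366496/81 ≈ 16870.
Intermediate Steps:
P(z) = -z
B(j) = -¾ (B(j) = (3/8)*(-2) = -¾)
C(a) = -a² (C(a) = (-1*1)*a² = -a²)
m = 81/16 (m = (-(2*(-¾))²)² = (-(-3/2)²)² = (-1*9/4)² = (-9/4)² = 81/16 ≈ 5.0625)
85406/m = 85406/(81/16) = 85406*(16/81) = 1366496/81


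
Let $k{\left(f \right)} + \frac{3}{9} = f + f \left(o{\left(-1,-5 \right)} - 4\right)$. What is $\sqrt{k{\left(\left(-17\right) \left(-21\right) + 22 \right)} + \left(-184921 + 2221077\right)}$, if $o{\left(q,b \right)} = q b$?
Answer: $\frac{7 \sqrt{374127}}{3} \approx 1427.2$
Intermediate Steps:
$o{\left(q,b \right)} = b q$
$k{\left(f \right)} = - \frac{1}{3} + 2 f$ ($k{\left(f \right)} = - \frac{1}{3} + \left(f + f \left(\left(-5\right) \left(-1\right) - 4\right)\right) = - \frac{1}{3} + \left(f + f \left(5 - 4\right)\right) = - \frac{1}{3} + \left(f + f 1\right) = - \frac{1}{3} + \left(f + f\right) = - \frac{1}{3} + 2 f$)
$\sqrt{k{\left(\left(-17\right) \left(-21\right) + 22 \right)} + \left(-184921 + 2221077\right)} = \sqrt{\left(- \frac{1}{3} + 2 \left(\left(-17\right) \left(-21\right) + 22\right)\right) + \left(-184921 + 2221077\right)} = \sqrt{\left(- \frac{1}{3} + 2 \left(357 + 22\right)\right) + 2036156} = \sqrt{\left(- \frac{1}{3} + 2 \cdot 379\right) + 2036156} = \sqrt{\left(- \frac{1}{3} + 758\right) + 2036156} = \sqrt{\frac{2273}{3} + 2036156} = \sqrt{\frac{6110741}{3}} = \frac{7 \sqrt{374127}}{3}$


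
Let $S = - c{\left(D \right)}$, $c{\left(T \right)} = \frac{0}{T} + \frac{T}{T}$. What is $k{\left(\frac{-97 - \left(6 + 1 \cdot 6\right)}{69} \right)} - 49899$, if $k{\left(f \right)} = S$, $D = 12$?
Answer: $-49900$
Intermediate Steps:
$c{\left(T \right)} = 1$ ($c{\left(T \right)} = 0 + 1 = 1$)
$S = -1$ ($S = \left(-1\right) 1 = -1$)
$k{\left(f \right)} = -1$
$k{\left(\frac{-97 - \left(6 + 1 \cdot 6\right)}{69} \right)} - 49899 = -1 - 49899 = -49900$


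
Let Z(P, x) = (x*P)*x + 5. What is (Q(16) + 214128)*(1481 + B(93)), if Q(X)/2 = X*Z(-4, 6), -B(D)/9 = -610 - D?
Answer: 1637181440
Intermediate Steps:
Z(P, x) = 5 + P*x² (Z(P, x) = (P*x)*x + 5 = P*x² + 5 = 5 + P*x²)
B(D) = 5490 + 9*D (B(D) = -9*(-610 - D) = 5490 + 9*D)
Q(X) = -278*X (Q(X) = 2*(X*(5 - 4*6²)) = 2*(X*(5 - 4*36)) = 2*(X*(5 - 144)) = 2*(X*(-139)) = 2*(-139*X) = -278*X)
(Q(16) + 214128)*(1481 + B(93)) = (-278*16 + 214128)*(1481 + (5490 + 9*93)) = (-4448 + 214128)*(1481 + (5490 + 837)) = 209680*(1481 + 6327) = 209680*7808 = 1637181440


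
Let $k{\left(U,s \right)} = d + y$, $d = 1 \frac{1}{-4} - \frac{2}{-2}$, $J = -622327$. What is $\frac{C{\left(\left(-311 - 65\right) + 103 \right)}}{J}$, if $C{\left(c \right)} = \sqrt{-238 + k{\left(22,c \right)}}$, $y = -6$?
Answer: $- \frac{i \sqrt{973}}{1244654} \approx - 2.5062 \cdot 10^{-5} i$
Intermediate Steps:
$d = \frac{3}{4}$ ($d = 1 \left(- \frac{1}{4}\right) - -1 = - \frac{1}{4} + 1 = \frac{3}{4} \approx 0.75$)
$k{\left(U,s \right)} = - \frac{21}{4}$ ($k{\left(U,s \right)} = \frac{3}{4} - 6 = - \frac{21}{4}$)
$C{\left(c \right)} = \frac{i \sqrt{973}}{2}$ ($C{\left(c \right)} = \sqrt{-238 - \frac{21}{4}} = \sqrt{- \frac{973}{4}} = \frac{i \sqrt{973}}{2}$)
$\frac{C{\left(\left(-311 - 65\right) + 103 \right)}}{J} = \frac{\frac{1}{2} i \sqrt{973}}{-622327} = \frac{i \sqrt{973}}{2} \left(- \frac{1}{622327}\right) = - \frac{i \sqrt{973}}{1244654}$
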